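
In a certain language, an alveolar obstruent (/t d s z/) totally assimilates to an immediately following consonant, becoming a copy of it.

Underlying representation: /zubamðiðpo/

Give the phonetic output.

no segment meets the rule's conditions; no change.

[zubamðiðpo]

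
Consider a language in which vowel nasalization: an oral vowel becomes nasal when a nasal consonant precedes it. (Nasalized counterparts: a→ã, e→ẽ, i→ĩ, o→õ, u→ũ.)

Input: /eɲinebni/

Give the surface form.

/i/ after nasal /ɲ/ → [ĩ]
/e/ after nasal /n/ → [ẽ]
/i/ after nasal /n/ → [ĩ]

[eɲĩnẽbnĩ]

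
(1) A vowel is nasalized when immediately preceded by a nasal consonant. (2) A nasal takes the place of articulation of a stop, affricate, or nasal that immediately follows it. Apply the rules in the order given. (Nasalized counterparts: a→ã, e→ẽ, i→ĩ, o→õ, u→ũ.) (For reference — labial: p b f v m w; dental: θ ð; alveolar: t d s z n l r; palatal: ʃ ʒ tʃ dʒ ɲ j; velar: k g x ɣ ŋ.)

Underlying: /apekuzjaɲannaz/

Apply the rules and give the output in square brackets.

Rule 1: /a/ after nasal /ɲ/ → [ã]
Rule 1: /a/ after nasal /n/ → [ã]
After rule 1: apekuzjaɲãnnãz
Rule 2: no segment meets the rule's conditions; no change.

[apekuzjaɲãnnãz]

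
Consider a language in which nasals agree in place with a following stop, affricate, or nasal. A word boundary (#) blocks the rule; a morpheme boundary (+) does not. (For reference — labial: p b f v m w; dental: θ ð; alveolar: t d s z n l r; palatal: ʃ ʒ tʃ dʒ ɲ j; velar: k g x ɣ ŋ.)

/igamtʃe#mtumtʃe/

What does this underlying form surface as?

[igaɲtʃe#ntuɲtʃe]

/m/ before /tʃ/ (palatal) → [ɲ]
/m/ before /t/ (alveolar) → [n]
/m/ before /tʃ/ (palatal) → [ɲ]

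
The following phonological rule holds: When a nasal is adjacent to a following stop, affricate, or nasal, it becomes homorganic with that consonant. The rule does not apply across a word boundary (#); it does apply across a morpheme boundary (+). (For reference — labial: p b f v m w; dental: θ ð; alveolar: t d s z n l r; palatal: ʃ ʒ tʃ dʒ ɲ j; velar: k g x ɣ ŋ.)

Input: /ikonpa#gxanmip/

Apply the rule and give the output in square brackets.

/n/ before /p/ (labial) → [m]
/n/ before /m/ (labial) → [m]

[ikompa#gxammip]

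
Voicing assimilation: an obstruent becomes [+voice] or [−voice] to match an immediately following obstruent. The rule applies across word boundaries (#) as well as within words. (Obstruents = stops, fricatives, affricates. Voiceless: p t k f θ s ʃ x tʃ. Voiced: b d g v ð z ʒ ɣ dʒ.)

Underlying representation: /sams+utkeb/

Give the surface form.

no segment meets the rule's conditions; no change.

[sams+utkeb]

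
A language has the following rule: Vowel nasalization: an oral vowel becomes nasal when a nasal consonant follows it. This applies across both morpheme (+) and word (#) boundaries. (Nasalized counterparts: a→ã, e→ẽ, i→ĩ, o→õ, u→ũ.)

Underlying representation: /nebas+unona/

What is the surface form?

[nebas+ũnõna]

/u/ before nasal /n/ → [ũ]
/o/ before nasal /n/ → [õ]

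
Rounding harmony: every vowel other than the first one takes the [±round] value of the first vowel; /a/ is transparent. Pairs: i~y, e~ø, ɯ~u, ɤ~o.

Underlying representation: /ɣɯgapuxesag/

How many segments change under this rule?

/u/ harmonizes with /ɯ/ ([-round]) → [ɯ]
1 segment changes.

1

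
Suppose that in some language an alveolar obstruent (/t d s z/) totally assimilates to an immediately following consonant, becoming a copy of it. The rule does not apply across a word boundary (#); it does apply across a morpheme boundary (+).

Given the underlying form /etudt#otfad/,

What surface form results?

/d/ before /t/ → [t] (total assimilation)
/t/ before /f/ → [f] (total assimilation)

[etutt#offad]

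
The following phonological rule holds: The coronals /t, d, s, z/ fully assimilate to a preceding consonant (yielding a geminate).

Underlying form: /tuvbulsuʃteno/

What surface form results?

[tuvbulluʃʃeno]

/s/ after /l/ → [l] (total assimilation)
/t/ after /ʃ/ → [ʃ] (total assimilation)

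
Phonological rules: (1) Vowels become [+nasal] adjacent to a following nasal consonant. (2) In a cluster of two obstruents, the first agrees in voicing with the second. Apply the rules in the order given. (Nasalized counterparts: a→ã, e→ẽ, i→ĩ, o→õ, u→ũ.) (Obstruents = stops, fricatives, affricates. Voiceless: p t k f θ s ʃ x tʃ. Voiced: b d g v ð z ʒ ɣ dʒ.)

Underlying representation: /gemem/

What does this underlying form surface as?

[gẽmẽm]

Rule 1: /e/ before nasal /m/ → [ẽ]
Rule 1: /e/ before nasal /m/ → [ẽ]
After rule 1: gẽmẽm
Rule 2: no segment meets the rule's conditions; no change.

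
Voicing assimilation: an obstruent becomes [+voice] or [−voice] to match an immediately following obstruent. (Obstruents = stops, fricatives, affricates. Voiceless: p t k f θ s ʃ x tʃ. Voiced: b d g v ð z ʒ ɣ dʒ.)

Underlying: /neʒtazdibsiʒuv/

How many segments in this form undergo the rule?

/ʒ/ before /t/ (voiceless) → [ʃ]
/b/ before /s/ (voiceless) → [p]
2 segments change.

2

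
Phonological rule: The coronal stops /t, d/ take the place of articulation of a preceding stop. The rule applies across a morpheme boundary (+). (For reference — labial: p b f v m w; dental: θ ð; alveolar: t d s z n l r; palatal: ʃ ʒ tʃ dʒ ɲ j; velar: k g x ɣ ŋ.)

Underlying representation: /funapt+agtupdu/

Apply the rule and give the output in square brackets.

[funapp+agkupbu]

/t/ after /p/ (labial) → [p]
/t/ after /g/ (velar) → [k]
/d/ after /p/ (labial) → [b]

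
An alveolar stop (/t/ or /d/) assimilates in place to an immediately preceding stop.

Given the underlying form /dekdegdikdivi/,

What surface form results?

[dekgeggikgivi]

/d/ after /k/ (velar) → [g]
/d/ after /g/ (velar) → [g]
/d/ after /k/ (velar) → [g]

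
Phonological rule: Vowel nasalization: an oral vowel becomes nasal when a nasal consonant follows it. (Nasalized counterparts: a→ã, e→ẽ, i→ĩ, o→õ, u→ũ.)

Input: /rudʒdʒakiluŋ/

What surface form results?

[rudʒdʒakilũŋ]

/u/ before nasal /ŋ/ → [ũ]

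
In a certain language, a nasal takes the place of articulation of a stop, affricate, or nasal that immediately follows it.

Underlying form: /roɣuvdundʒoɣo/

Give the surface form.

[roɣuvduɲdʒoɣo]

/n/ before /dʒ/ (palatal) → [ɲ]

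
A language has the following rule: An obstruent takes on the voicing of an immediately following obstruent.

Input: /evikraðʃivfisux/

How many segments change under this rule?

/ð/ before /ʃ/ (voiceless) → [θ]
/v/ before /f/ (voiceless) → [f]
2 segments change.

2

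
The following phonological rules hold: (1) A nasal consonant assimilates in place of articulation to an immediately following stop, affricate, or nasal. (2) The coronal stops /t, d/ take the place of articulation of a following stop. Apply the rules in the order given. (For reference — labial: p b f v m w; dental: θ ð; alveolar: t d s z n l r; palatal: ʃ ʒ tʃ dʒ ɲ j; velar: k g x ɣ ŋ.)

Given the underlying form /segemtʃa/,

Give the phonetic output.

Rule 1: /m/ before /tʃ/ (palatal) → [ɲ]
After rule 1: segeɲtʃa
Rule 2: no segment meets the rule's conditions; no change.

[segeɲtʃa]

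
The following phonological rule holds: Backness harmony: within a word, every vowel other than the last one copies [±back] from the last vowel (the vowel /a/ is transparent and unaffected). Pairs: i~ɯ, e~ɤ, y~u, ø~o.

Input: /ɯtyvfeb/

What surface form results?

/ɯ/ harmonizes with /e/ ([-back]) → [i]

[ityvfeb]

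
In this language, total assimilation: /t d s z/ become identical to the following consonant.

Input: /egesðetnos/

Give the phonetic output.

[egeððennos]

/s/ before /ð/ → [ð] (total assimilation)
/t/ before /n/ → [n] (total assimilation)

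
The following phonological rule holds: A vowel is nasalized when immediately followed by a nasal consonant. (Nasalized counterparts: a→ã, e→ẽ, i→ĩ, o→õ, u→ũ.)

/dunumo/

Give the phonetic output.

/u/ before nasal /n/ → [ũ]
/u/ before nasal /m/ → [ũ]

[dũnũmo]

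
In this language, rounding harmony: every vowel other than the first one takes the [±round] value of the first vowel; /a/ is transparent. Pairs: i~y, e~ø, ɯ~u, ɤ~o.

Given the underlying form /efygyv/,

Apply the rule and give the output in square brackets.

[efigiv]

/y/ harmonizes with /e/ ([-round]) → [i]
/y/ harmonizes with /e/ ([-round]) → [i]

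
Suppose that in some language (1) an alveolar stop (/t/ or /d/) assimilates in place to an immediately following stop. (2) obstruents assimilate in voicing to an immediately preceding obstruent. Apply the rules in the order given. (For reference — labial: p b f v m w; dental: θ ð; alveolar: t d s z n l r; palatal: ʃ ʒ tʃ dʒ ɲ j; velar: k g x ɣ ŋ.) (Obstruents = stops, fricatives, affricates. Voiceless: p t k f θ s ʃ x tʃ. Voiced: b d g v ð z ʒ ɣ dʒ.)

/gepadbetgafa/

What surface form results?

Rule 1: /d/ before /b/ (labial) → [b]
Rule 1: /t/ before /g/ (velar) → [k]
After rule 1: gepabbekgafa
Rule 2: /g/ after /k/ (voiceless) → [k]

[gepabbekkafa]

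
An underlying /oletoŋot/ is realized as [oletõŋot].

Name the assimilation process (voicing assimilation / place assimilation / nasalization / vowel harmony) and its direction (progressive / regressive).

nasalization, regressive

/o/→[õ].
Each target copies a feature from the following segment, so the direction is regressive.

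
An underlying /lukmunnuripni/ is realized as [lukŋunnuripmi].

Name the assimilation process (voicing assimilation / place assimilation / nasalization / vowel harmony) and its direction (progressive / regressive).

place assimilation, progressive

/m/→[ŋ] /n/→[m].
Each target copies a feature from the preceding segment, so the direction is progressive.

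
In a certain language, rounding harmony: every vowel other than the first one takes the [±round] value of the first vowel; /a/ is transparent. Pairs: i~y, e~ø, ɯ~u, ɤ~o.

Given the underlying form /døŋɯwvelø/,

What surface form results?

/ɯ/ harmonizes with /ø/ ([+round]) → [u]
/e/ harmonizes with /ø/ ([+round]) → [ø]

[døŋuwvølø]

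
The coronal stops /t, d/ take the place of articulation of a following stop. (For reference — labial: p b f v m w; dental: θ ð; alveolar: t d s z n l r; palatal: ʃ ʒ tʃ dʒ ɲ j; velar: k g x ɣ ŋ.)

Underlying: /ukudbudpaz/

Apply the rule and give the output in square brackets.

[ukubbubpaz]

/d/ before /b/ (labial) → [b]
/d/ before /p/ (labial) → [b]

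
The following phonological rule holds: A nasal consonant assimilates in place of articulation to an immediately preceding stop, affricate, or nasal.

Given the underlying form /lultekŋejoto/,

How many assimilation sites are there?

No segment meets the rule's conditions.

0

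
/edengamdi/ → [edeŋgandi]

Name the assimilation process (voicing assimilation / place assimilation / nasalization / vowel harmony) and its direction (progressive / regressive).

/n/→[ŋ] /m/→[n].
Each target copies a feature from the following segment, so the direction is regressive.

place assimilation, regressive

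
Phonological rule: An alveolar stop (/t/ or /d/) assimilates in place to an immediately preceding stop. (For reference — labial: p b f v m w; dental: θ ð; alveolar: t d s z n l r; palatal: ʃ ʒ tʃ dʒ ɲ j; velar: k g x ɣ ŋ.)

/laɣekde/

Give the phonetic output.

[laɣekge]

/d/ after /k/ (velar) → [g]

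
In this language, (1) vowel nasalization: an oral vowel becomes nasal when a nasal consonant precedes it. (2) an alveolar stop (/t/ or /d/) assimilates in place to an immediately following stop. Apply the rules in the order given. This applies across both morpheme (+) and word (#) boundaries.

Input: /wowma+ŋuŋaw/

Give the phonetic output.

Rule 1: /a/ after nasal /m/ → [ã]
Rule 1: /u/ after nasal /ŋ/ → [ũ]
Rule 1: /a/ after nasal /ŋ/ → [ã]
After rule 1: wowmã+ŋũŋãw
Rule 2: no segment meets the rule's conditions; no change.

[wowmã+ŋũŋãw]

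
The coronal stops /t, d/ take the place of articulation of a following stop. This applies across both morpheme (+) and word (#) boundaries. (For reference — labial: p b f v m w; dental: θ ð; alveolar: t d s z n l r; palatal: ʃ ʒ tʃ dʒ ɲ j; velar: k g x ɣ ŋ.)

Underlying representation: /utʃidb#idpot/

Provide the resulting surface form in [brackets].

[utʃibb#ibpot]

/d/ before /b/ (labial) → [b]
/d/ before /p/ (labial) → [b]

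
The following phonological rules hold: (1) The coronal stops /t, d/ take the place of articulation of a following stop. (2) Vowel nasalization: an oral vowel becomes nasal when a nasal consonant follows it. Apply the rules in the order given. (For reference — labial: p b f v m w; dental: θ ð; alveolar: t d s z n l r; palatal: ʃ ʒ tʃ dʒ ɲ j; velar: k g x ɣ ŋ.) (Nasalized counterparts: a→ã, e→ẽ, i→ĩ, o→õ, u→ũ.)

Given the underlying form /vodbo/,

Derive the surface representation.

Rule 1: /d/ before /b/ (labial) → [b]
After rule 1: vobbo
Rule 2: no segment meets the rule's conditions; no change.

[vobbo]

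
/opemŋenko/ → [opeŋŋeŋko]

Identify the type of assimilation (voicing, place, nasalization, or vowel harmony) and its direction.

/m/→[ŋ] /n/→[ŋ].
Each target copies a feature from the following segment, so the direction is regressive.

place assimilation, regressive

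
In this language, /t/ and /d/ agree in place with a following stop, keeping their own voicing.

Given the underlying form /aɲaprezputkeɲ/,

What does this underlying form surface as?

[aɲaprezpukkeɲ]

/t/ before /k/ (velar) → [k]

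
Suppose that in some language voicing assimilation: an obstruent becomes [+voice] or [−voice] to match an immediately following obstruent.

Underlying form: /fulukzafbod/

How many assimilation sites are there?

/k/ before /z/ (voiced) → [g]
/f/ before /b/ (voiced) → [v]
2 segments change.

2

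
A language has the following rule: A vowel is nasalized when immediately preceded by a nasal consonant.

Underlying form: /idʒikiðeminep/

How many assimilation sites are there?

2

/i/ after nasal /m/ → [ĩ]
/e/ after nasal /n/ → [ẽ]
2 segments change.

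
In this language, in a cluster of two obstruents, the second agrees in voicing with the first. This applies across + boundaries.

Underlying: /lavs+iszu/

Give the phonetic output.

/s/ after /v/ (voiced) → [z]
/z/ after /s/ (voiceless) → [s]

[lavz+issu]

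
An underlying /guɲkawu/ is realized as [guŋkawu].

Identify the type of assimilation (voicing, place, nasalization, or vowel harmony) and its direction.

place assimilation, regressive

/ɲ/→[ŋ].
Each target copies a feature from the following segment, so the direction is regressive.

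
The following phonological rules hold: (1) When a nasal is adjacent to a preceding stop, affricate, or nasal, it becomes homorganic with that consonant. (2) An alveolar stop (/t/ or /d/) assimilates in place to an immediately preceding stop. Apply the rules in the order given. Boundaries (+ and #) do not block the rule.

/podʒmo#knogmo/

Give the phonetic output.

Rule 1: /m/ after /dʒ/ (palatal) → [ɲ]
Rule 1: /n/ after /k/ (velar) → [ŋ]
Rule 1: /m/ after /g/ (velar) → [ŋ]
After rule 1: podʒɲo#kŋogŋo
Rule 2: no segment meets the rule's conditions; no change.

[podʒɲo#kŋogŋo]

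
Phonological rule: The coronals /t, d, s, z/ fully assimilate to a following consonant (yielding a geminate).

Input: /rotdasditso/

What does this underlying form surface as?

/t/ before /d/ → [d] (total assimilation)
/s/ before /d/ → [d] (total assimilation)
/t/ before /s/ → [s] (total assimilation)

[roddaddisso]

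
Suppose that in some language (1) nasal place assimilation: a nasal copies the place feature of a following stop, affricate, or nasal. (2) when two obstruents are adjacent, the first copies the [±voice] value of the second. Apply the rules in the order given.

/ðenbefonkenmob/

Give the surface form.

Rule 1: /n/ before /b/ (labial) → [m]
Rule 1: /n/ before /k/ (velar) → [ŋ]
Rule 1: /n/ before /m/ (labial) → [m]
After rule 1: ðembefoŋkemmob
Rule 2: no segment meets the rule's conditions; no change.

[ðembefoŋkemmob]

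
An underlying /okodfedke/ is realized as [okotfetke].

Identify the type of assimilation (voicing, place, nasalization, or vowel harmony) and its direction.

/d/→[t] /d/→[t].
Each target copies a feature from the following segment, so the direction is regressive.

voicing assimilation, regressive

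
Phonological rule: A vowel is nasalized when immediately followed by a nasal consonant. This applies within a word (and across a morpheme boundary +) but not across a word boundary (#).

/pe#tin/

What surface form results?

/i/ before nasal /n/ → [ĩ]

[pe#tĩn]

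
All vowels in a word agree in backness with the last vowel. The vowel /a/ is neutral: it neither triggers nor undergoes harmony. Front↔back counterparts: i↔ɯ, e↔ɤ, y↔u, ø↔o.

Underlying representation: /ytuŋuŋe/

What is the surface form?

/u/ harmonizes with /e/ ([-back]) → [y]
/u/ harmonizes with /e/ ([-back]) → [y]

[ytyŋyŋe]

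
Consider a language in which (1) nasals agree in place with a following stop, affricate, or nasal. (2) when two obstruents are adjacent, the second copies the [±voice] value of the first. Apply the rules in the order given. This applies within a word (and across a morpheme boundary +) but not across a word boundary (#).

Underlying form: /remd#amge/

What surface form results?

[rend#aŋge]

Rule 1: /m/ before /d/ (alveolar) → [n]
Rule 1: /m/ before /g/ (velar) → [ŋ]
After rule 1: rend#aŋge
Rule 2: no segment meets the rule's conditions; no change.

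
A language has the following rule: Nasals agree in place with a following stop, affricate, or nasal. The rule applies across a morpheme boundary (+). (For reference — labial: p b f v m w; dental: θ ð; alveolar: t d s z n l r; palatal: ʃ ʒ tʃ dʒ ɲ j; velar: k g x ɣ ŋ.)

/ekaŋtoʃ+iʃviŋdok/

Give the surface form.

/ŋ/ before /t/ (alveolar) → [n]
/ŋ/ before /d/ (alveolar) → [n]

[ekantoʃ+iʃvindok]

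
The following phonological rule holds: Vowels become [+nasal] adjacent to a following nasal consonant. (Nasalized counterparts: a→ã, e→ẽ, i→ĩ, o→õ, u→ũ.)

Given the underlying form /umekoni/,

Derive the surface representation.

/u/ before nasal /m/ → [ũ]
/o/ before nasal /n/ → [õ]

[ũmekõni]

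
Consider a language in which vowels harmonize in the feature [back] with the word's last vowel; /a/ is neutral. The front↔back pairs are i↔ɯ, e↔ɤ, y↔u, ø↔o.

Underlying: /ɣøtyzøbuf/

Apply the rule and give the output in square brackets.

[ɣotuzobuf]

/ø/ harmonizes with /u/ ([+back]) → [o]
/y/ harmonizes with /u/ ([+back]) → [u]
/ø/ harmonizes with /u/ ([+back]) → [o]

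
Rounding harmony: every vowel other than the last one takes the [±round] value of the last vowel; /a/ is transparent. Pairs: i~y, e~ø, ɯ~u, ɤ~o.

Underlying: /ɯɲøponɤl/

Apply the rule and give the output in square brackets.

[ɯɲepɤnɤl]

/ø/ harmonizes with /ɤ/ ([-round]) → [e]
/o/ harmonizes with /ɤ/ ([-round]) → [ɤ]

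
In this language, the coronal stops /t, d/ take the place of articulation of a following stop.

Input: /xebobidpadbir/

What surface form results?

/d/ before /p/ (labial) → [b]
/d/ before /b/ (labial) → [b]

[xebobibpabbir]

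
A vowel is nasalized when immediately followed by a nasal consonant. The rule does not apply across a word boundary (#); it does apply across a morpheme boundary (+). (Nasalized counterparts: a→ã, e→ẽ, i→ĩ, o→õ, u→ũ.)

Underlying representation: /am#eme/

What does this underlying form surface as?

/a/ before nasal /m/ → [ã]
/e/ before nasal /m/ → [ẽ]

[ãm#ẽme]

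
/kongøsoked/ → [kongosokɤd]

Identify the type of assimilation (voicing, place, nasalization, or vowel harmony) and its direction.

/ø/→[o] /e/→[ɤ].
Vowels agree with the first vowel, so the harmony is progressive.

vowel harmony, progressive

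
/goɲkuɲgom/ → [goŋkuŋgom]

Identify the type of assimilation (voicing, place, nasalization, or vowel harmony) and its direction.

/ɲ/→[ŋ] /ɲ/→[ŋ].
Each target copies a feature from the following segment, so the direction is regressive.

place assimilation, regressive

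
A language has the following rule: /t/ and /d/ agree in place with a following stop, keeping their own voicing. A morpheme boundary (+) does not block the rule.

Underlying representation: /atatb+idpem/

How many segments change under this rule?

2

/t/ before /b/ (labial) → [p]
/d/ before /p/ (labial) → [b]
2 segments change.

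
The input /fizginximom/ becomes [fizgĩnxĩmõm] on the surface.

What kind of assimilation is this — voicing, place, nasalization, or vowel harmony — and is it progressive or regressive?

/i/→[ĩ] /i/→[ĩ] /o/→[õ].
Each target copies a feature from the following segment, so the direction is regressive.

nasalization, regressive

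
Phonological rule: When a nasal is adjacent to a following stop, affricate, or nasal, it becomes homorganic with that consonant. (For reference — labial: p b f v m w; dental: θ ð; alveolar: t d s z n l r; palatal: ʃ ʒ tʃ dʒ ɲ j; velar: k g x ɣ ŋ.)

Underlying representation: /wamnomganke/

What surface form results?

/m/ before /n/ (alveolar) → [n]
/m/ before /g/ (velar) → [ŋ]
/n/ before /k/ (velar) → [ŋ]

[wannoŋgaŋke]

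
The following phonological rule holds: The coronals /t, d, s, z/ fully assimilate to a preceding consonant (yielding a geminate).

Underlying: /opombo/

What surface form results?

no segment meets the rule's conditions; no change.

[opombo]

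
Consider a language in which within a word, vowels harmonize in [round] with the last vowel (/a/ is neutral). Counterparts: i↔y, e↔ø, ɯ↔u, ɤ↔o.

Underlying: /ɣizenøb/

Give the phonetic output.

/i/ harmonizes with /ø/ ([+round]) → [y]
/e/ harmonizes with /ø/ ([+round]) → [ø]

[ɣyzønøb]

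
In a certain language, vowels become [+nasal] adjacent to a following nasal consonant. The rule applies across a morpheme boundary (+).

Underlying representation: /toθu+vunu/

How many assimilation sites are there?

/u/ before nasal /n/ → [ũ]
1 segment changes.

1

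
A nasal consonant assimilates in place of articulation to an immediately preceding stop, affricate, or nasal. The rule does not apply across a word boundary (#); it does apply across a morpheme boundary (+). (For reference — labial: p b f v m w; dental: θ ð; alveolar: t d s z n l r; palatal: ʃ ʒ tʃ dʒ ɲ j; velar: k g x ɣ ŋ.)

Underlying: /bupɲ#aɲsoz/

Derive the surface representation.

/ɲ/ after /p/ (labial) → [m]

[bupm#aɲsoz]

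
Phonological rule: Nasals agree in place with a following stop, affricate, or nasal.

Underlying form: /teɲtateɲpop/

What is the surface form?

[tentatempop]

/ɲ/ before /t/ (alveolar) → [n]
/ɲ/ before /p/ (labial) → [m]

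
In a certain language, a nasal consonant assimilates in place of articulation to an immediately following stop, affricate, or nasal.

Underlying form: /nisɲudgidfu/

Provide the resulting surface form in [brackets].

[nisɲudgidfu]

no segment meets the rule's conditions; no change.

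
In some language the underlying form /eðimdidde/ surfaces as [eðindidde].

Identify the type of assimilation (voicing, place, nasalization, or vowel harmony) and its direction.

place assimilation, regressive

/m/→[n].
Each target copies a feature from the following segment, so the direction is regressive.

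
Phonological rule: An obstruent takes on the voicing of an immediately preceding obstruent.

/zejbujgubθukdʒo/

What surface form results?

/θ/ after /b/ (voiced) → [ð]
/dʒ/ after /k/ (voiceless) → [tʃ]

[zejbujgubðuktʃo]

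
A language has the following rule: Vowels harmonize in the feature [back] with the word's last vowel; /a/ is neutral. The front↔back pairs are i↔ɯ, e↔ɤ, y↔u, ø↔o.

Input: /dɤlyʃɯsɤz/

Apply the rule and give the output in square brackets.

/y/ harmonizes with /ɤ/ ([+back]) → [u]

[dɤluʃɯsɤz]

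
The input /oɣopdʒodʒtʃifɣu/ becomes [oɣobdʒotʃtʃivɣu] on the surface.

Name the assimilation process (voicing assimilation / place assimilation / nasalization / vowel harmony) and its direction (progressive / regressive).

voicing assimilation, regressive

/p/→[b] /dʒ/→[tʃ] /f/→[v].
Each target copies a feature from the following segment, so the direction is regressive.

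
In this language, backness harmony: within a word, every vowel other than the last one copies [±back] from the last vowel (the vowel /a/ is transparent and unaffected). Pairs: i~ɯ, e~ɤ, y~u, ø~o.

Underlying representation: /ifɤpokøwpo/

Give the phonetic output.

[ɯfɤpokowpo]

/i/ harmonizes with /o/ ([+back]) → [ɯ]
/ø/ harmonizes with /o/ ([+back]) → [o]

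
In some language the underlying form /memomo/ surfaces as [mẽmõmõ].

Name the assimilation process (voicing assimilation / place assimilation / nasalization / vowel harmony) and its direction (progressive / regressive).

nasalization, progressive

/e/→[ẽ] /o/→[õ] /o/→[õ].
Each target copies a feature from the preceding segment, so the direction is progressive.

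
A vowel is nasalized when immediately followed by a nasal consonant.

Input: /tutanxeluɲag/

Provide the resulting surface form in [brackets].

[tutãnxelũɲag]

/a/ before nasal /n/ → [ã]
/u/ before nasal /ɲ/ → [ũ]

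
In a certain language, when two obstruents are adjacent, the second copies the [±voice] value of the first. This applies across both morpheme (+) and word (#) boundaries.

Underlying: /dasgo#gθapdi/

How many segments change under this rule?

/g/ after /s/ (voiceless) → [k]
/θ/ after /g/ (voiced) → [ð]
/d/ after /p/ (voiceless) → [t]
3 segments change.

3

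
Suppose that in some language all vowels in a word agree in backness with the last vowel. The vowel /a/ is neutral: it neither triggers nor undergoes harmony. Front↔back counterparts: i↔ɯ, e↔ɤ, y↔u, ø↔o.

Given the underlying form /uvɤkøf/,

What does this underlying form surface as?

[yvekøf]

/u/ harmonizes with /ø/ ([-back]) → [y]
/ɤ/ harmonizes with /ø/ ([-back]) → [e]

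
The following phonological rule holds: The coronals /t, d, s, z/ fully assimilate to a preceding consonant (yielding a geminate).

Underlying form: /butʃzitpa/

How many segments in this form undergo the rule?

1

/z/ after /tʃ/ → [tʃ] (total assimilation)
1 segment changes.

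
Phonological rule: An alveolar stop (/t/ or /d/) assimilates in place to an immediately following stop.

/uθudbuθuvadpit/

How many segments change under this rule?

2

/d/ before /b/ (labial) → [b]
/d/ before /p/ (labial) → [b]
2 segments change.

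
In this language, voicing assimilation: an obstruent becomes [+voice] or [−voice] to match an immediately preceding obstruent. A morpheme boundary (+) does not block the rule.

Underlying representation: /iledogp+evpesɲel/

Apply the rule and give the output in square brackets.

/p/ after /g/ (voiced) → [b]
/p/ after /v/ (voiced) → [b]

[iledogb+evbesɲel]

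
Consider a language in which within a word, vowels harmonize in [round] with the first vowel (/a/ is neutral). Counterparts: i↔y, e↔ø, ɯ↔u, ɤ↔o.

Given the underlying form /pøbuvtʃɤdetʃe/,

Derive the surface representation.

[pøbuvtʃodøtʃø]

/ɤ/ harmonizes with /ø/ ([+round]) → [o]
/e/ harmonizes with /ø/ ([+round]) → [ø]
/e/ harmonizes with /ø/ ([+round]) → [ø]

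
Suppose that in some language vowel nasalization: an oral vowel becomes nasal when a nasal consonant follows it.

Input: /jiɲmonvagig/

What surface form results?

[jĩɲmõnvagig]

/i/ before nasal /ɲ/ → [ĩ]
/o/ before nasal /n/ → [õ]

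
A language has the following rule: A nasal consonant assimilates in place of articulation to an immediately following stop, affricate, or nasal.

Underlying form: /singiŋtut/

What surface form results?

[siŋgintut]

/n/ before /g/ (velar) → [ŋ]
/ŋ/ before /t/ (alveolar) → [n]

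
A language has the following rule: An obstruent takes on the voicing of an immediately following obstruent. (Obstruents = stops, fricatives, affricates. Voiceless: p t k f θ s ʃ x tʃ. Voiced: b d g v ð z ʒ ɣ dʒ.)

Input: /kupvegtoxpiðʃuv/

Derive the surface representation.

/p/ before /v/ (voiced) → [b]
/g/ before /t/ (voiceless) → [k]
/ð/ before /ʃ/ (voiceless) → [θ]

[kubvektoxpiθʃuv]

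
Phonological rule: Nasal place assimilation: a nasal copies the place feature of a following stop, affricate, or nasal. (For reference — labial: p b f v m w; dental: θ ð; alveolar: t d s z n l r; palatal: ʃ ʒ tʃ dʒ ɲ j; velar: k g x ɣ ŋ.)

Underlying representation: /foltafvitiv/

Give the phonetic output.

[foltafvitiv]

no segment meets the rule's conditions; no change.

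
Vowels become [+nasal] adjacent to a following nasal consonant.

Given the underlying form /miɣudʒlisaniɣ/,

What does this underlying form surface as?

[miɣudʒlisãniɣ]

/a/ before nasal /n/ → [ã]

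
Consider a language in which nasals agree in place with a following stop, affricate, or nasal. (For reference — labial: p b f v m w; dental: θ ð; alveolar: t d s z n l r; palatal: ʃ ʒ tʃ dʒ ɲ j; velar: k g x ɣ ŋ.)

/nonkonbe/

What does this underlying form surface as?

/n/ before /k/ (velar) → [ŋ]
/n/ before /b/ (labial) → [m]

[noŋkombe]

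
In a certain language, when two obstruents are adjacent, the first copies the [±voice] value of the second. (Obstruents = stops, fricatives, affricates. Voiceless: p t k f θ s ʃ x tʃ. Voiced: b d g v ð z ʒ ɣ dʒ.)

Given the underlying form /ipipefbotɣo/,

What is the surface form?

[ipipevbodɣo]

/f/ before /b/ (voiced) → [v]
/t/ before /ɣ/ (voiced) → [d]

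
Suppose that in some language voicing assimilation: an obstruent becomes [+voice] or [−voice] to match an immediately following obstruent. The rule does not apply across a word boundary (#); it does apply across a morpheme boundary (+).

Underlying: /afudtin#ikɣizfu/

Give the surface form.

[afuttin#igɣisfu]

/d/ before /t/ (voiceless) → [t]
/k/ before /ɣ/ (voiced) → [g]
/z/ before /f/ (voiceless) → [s]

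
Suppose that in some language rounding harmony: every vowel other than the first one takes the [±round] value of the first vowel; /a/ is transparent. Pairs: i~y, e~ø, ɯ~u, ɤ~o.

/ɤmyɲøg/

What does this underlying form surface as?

[ɤmiɲeg]

/y/ harmonizes with /ɤ/ ([-round]) → [i]
/ø/ harmonizes with /ɤ/ ([-round]) → [e]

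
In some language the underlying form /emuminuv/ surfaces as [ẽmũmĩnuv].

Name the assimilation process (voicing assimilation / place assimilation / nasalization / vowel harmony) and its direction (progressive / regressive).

nasalization, regressive

/e/→[ẽ] /u/→[ũ] /i/→[ĩ].
Each target copies a feature from the following segment, so the direction is regressive.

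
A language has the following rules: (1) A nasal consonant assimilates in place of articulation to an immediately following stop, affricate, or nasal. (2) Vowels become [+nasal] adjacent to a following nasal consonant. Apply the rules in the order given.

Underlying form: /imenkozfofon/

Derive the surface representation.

Rule 1: /n/ before /k/ (velar) → [ŋ]
After rule 1: imeŋkozfofon
Rule 2: /i/ before nasal /m/ → [ĩ]
Rule 2: /e/ before nasal /ŋ/ → [ẽ]
Rule 2: /o/ before nasal /n/ → [õ]

[ĩmẽŋkozfofõn]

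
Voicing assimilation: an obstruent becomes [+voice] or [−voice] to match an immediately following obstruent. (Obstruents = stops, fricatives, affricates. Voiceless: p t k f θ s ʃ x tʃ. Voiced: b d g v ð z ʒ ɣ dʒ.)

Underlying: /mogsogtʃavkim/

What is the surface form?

[moksoktʃafkim]

/g/ before /s/ (voiceless) → [k]
/g/ before /tʃ/ (voiceless) → [k]
/v/ before /k/ (voiceless) → [f]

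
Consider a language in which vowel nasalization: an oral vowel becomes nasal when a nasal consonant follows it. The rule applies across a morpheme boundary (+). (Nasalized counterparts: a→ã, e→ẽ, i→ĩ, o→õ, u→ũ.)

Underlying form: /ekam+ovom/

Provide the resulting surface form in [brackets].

/a/ before nasal /m/ → [ã]
/o/ before nasal /m/ → [õ]

[ekãm+ovõm]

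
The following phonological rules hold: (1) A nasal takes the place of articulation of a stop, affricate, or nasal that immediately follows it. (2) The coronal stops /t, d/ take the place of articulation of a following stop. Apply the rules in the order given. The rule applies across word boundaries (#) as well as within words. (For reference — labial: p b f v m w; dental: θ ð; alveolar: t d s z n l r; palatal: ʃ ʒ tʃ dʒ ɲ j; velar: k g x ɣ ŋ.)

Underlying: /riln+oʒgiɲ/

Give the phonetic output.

Rule 1: no segment meets the rule's conditions; no change.
After rule 1: riln+oʒgiɲ
Rule 2: no segment meets the rule's conditions; no change.

[riln+oʒgiɲ]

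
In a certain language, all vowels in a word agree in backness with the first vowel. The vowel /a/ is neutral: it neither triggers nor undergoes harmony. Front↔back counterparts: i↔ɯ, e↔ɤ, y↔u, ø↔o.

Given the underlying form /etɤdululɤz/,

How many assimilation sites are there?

4

/ɤ/ harmonizes with /e/ ([-back]) → [e]
/u/ harmonizes with /e/ ([-back]) → [y]
/u/ harmonizes with /e/ ([-back]) → [y]
/ɤ/ harmonizes with /e/ ([-back]) → [e]
4 segments change.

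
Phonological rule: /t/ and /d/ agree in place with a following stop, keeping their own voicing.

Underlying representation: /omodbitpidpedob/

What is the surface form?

/d/ before /b/ (labial) → [b]
/t/ before /p/ (labial) → [p]
/d/ before /p/ (labial) → [b]

[omobbippibpedob]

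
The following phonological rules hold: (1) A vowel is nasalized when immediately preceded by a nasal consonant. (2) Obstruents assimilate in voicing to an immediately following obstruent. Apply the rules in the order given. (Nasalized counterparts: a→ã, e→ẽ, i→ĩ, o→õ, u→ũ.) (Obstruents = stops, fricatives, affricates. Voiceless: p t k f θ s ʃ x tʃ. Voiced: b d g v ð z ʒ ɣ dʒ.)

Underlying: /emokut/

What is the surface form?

[emõkut]

Rule 1: /o/ after nasal /m/ → [õ]
After rule 1: emõkut
Rule 2: no segment meets the rule's conditions; no change.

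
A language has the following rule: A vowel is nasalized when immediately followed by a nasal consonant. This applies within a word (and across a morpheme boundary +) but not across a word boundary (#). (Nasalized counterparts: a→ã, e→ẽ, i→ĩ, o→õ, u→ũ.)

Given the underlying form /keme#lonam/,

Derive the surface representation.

[kẽme#lõnãm]

/e/ before nasal /m/ → [ẽ]
/o/ before nasal /n/ → [õ]
/a/ before nasal /m/ → [ã]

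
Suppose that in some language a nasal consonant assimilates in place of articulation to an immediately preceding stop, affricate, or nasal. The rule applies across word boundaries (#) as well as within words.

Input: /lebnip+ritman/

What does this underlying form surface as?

[lebmip+ritnan]

/n/ after /b/ (labial) → [m]
/m/ after /t/ (alveolar) → [n]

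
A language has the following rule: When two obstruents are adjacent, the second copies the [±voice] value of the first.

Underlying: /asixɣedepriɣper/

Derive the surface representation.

/ɣ/ after /x/ (voiceless) → [x]
/p/ after /ɣ/ (voiced) → [b]

[asixxedepriɣber]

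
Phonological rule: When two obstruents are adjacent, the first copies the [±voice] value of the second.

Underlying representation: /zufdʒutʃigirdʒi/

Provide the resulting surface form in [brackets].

[zuvdʒutʃigirdʒi]

/f/ before /dʒ/ (voiced) → [v]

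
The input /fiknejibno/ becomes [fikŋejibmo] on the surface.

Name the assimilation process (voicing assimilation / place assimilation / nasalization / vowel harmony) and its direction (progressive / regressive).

/n/→[ŋ] /n/→[m].
Each target copies a feature from the preceding segment, so the direction is progressive.

place assimilation, progressive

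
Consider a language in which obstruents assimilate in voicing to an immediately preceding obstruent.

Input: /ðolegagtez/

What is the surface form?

[ðolegagdez]

/t/ after /g/ (voiced) → [d]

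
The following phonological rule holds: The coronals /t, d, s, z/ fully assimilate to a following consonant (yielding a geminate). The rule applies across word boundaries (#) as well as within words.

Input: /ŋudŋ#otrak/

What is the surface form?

[ŋuŋŋ#orrak]

/d/ before /ŋ/ → [ŋ] (total assimilation)
/t/ before /r/ → [r] (total assimilation)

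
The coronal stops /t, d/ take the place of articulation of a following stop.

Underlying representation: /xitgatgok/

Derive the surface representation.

/t/ before /g/ (velar) → [k]
/t/ before /g/ (velar) → [k]

[xikgakgok]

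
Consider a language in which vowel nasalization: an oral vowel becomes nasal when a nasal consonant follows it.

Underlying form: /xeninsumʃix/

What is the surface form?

/e/ before nasal /n/ → [ẽ]
/i/ before nasal /n/ → [ĩ]
/u/ before nasal /m/ → [ũ]

[xẽnĩnsũmʃix]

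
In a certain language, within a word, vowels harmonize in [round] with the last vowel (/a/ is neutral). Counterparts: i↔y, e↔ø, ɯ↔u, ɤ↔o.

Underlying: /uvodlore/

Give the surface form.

[ɯvɤdlɤre]

/u/ harmonizes with /e/ ([-round]) → [ɯ]
/o/ harmonizes with /e/ ([-round]) → [ɤ]
/o/ harmonizes with /e/ ([-round]) → [ɤ]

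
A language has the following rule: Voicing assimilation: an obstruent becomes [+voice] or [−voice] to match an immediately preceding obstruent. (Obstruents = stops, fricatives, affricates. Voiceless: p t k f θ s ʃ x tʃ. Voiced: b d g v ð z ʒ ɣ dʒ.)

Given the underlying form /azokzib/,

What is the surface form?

/z/ after /k/ (voiceless) → [s]

[azoksib]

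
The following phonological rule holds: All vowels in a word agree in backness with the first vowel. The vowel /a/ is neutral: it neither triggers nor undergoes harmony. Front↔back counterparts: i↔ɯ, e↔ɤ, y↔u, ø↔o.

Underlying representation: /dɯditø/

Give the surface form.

[dɯdɯto]

/i/ harmonizes with /ɯ/ ([+back]) → [ɯ]
/ø/ harmonizes with /ɯ/ ([+back]) → [o]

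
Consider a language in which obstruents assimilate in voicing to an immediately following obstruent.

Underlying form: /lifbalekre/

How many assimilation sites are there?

/f/ before /b/ (voiced) → [v]
1 segment changes.

1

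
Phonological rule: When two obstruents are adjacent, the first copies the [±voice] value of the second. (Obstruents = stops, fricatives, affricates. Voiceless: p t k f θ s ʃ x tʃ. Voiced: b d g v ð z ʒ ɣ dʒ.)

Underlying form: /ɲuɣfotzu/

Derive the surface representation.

/ɣ/ before /f/ (voiceless) → [x]
/t/ before /z/ (voiced) → [d]

[ɲuxfodzu]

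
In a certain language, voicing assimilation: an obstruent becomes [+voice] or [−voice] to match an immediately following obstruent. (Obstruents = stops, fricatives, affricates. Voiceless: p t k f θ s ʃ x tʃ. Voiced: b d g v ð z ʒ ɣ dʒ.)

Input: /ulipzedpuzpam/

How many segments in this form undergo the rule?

/p/ before /z/ (voiced) → [b]
/d/ before /p/ (voiceless) → [t]
/z/ before /p/ (voiceless) → [s]
3 segments change.

3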